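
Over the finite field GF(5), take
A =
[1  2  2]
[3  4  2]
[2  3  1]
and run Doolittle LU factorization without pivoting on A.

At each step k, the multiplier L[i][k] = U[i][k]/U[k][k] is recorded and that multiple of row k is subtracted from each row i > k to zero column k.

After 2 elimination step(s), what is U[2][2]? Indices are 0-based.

Step 1: pivot at (0,0) is 1.
  row1 ← row1 − (3)·row0  ⇒  L[1][0]=3, U row1=(0, 3, 1)
  row2 ← row2 − (2)·row0  ⇒  L[2][0]=2, U row2=(0, 4, 2)
Step 2: pivot at (1,1) is 3.
  row2 ← row2 − (3)·row1  ⇒  L[2][1]=3, U row2=(0, 0, 4)

U[2][2] = 4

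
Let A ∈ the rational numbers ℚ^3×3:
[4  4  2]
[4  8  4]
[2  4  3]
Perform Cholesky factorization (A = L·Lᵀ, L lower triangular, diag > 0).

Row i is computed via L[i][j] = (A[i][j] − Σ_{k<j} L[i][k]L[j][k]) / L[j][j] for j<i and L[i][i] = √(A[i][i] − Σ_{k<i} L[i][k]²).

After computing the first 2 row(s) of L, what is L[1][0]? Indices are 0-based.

L[1][0] = 2

Step 1: L[0][0] = √(4) = 2.
  L[1][0] = (4) / L[0][0] = 2.
Step 2: L[1][1] = √(4) = 2.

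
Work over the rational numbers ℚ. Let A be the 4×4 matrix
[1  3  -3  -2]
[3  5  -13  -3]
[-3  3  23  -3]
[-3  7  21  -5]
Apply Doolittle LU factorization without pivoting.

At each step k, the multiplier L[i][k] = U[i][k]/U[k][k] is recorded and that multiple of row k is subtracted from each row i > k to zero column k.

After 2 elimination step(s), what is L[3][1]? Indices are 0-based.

L[3][1] = -4

Step 1: pivot at (0,0) is 1.
  row1 ← row1 − (3)·row0  ⇒  L[1][0]=3, U row1=(0, -4, -4, 3)
  row2 ← row2 − (-3)·row0  ⇒  L[2][0]=-3, U row2=(0, 12, 14, -9)
  row3 ← row3 − (-3)·row0  ⇒  L[3][0]=-3, U row3=(0, 16, 12, -11)
Step 2: pivot at (1,1) is -4.
  row2 ← row2 − (-3)·row1  ⇒  L[2][1]=-3, U row2=(0, 0, 2, 0)
  row3 ← row3 − (-4)·row1  ⇒  L[3][1]=-4, U row3=(0, 0, -4, 1)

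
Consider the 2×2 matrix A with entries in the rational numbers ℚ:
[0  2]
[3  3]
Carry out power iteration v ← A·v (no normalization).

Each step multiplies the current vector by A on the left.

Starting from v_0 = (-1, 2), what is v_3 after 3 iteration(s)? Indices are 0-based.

v_0 = (-1, 2).
v_1 = A·v_0 = (4, 3).
v_2 = A·v_1 = (6, 21).
v_3 = A·v_2 = (42, 81).

v_3 = (42, 81)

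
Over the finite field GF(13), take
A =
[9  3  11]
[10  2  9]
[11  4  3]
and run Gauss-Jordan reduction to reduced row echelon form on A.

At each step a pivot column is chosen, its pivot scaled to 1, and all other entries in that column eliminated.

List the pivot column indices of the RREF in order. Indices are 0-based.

pivot(0,0)=9: scale R0 → (1, 9, 7)
  clear (1,0): R1 −= (10)R0 → (0, 3, 4)
  clear (2,0): R2 −= (11)R0 → (0, 9, 4)
pivot(1,1)=3: scale R1 → (0, 1, 10)
  clear (0,1): R0 −= (9)R1 → (1, 0, 8)
  clear (2,1): R2 −= (9)R1 → (0, 0, 5)
pivot(2,2)=5: scale R2 → (0, 0, 1)
  clear (0,2): R0 −= (8)R2 → (1, 0, 0)
  clear (1,2): R1 −= (10)R2 → (0, 1, 0)

pivot columns: 0, 1, 2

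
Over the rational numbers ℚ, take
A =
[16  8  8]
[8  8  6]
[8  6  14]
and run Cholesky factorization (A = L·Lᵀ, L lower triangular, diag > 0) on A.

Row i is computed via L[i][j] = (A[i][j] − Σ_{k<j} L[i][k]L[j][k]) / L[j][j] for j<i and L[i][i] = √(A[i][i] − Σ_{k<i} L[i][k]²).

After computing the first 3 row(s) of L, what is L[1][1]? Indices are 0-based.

L[1][1] = 2

Step 1: L[0][0] = √(16) = 4.
  L[1][0] = (8) / L[0][0] = 2.
Step 2: L[1][1] = √(4) = 2.
  L[2][0] = (8) / L[0][0] = 2.
  L[2][1] = (2) / L[1][1] = 1.
Step 3: L[2][2] = √(9) = 3.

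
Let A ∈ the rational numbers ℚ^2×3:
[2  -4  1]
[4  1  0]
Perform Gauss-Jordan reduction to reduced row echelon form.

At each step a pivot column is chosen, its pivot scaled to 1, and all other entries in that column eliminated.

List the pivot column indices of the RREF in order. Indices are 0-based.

pivot columns: 0, 1

[1] R0 /= 2  ⇒  (1, -2, 1/2)
     R1 -= 4·R0  ⇒  (0, 9, -2)
[2] R1 /= 9  ⇒  (0, 1, -2/9)
     R0 -= -2·R1  ⇒  (1, 0, 1/18)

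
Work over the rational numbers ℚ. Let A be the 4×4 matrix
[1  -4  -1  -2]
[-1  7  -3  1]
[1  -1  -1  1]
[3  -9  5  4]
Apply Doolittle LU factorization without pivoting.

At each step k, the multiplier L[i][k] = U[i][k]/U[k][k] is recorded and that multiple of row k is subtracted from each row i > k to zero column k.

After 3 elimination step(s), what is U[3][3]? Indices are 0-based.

U[3][3] = -1

[col 0] pivot 1
  R1 -= -1*R0 → (0, 3, -4, -1)  (L[1][0] := -1)
  R2 -= 1*R0 → (0, 3, 0, 3)  (L[2][0] := 1)
  R3 -= 3*R0 → (0, 3, 8, 10)  (L[3][0] := 3)
[col 1] pivot 3
  R2 -= 1*R1 → (0, 0, 4, 4)  (L[2][1] := 1)
  R3 -= 1*R1 → (0, 0, 12, 11)  (L[3][1] := 1)
[col 2] pivot 4
  R3 -= 3*R2 → (0, 0, 0, -1)  (L[3][2] := 3)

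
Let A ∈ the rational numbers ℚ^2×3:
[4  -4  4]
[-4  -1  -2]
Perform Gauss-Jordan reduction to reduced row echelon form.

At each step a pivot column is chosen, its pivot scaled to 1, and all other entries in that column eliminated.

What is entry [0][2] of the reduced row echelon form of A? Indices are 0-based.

M[0][2] = 3/5

step 1: normalize row 0 (÷4) = (1, -1, 1)
  row 1: subtract -4×row0 = (0, -5, 2)
step 2: normalize row 1 (÷-5) = (0, 1, -2/5)
  row 0: subtract -1×row1 = (1, 0, 3/5)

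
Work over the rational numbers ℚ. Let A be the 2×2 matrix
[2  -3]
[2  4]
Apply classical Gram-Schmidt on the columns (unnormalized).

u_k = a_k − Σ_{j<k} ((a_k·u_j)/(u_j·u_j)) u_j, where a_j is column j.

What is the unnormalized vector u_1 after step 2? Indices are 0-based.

Step 1: u_0 = a_0 = (2, 2).
Step 2: u_1 = a_1 − (1/4)·u_0 = (-7/2, 7/2).

u_1 = (-7/2, 7/2)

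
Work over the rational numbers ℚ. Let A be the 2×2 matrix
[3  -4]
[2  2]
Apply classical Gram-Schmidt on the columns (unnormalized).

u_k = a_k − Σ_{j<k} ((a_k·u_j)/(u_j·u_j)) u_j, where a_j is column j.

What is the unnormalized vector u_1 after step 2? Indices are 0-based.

Step 1: u_0 = a_0 = (3, 2).
Step 2: u_1 = a_1 − (-8/13)·u_0 = (-28/13, 42/13).

u_1 = (-28/13, 42/13)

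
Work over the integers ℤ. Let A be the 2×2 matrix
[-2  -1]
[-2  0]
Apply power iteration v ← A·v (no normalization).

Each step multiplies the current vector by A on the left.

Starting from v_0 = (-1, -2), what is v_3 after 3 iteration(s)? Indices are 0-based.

v_3 = (28, 20)

v_0 = (-1, -2).
v_1 = A·v_0 = (4, 2).
v_2 = A·v_1 = (-10, -8).
v_3 = A·v_2 = (28, 20).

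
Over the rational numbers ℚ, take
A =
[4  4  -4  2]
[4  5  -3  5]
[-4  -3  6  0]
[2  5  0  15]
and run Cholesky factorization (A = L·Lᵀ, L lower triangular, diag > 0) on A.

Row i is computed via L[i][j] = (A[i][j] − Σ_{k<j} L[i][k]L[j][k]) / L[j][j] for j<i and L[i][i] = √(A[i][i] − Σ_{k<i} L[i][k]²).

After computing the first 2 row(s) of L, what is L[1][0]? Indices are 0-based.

Step 1: L[0][0] = √(4) = 2.
  L[1][0] = (4) / L[0][0] = 2.
Step 2: L[1][1] = √(1) = 1.

L[1][0] = 2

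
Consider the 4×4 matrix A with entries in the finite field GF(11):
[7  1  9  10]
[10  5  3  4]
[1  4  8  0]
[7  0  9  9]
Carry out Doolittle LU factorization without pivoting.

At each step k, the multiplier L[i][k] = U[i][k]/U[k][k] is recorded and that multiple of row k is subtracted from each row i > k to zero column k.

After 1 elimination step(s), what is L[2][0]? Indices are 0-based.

L[2][0] = 8

k=0: U[0][0]=7
  eliminate (1,0): mult=3, new row 1: (0, 2, 9, 7); set L[1][0]=3
  eliminate (2,0): mult=8, new row 2: (0, 7, 2, 8); set L[2][0]=8
  eliminate (3,0): mult=1, new row 3: (0, 10, 0, 10); set L[3][0]=1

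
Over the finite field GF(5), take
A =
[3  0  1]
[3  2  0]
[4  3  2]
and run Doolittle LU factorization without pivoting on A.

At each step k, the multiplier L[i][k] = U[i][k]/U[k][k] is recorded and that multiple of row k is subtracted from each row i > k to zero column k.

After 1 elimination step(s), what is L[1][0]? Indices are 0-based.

L[1][0] = 1

k=0: U[0][0]=3
  eliminate (1,0): mult=1, new row 1: (0, 2, 4); set L[1][0]=1
  eliminate (2,0): mult=3, new row 2: (0, 3, 4); set L[2][0]=3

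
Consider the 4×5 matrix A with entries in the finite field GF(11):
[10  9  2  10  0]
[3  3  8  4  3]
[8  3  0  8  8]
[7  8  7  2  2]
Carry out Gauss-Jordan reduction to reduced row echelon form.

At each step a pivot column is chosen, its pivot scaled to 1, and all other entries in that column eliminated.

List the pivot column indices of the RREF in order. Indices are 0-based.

[1] R0 /= 10  ⇒  (1, 2, 9, 1, 0)
     R1 -= 3·R0  ⇒  (0, 8, 3, 1, 3)
     R2 -= 8·R0  ⇒  (0, 9, 5, 0, 8)
     R3 -= 7·R0  ⇒  (0, 5, 10, 6, 2)
[2] R1 /= 8  ⇒  (0, 1, 10, 7, 10)
     R0 -= 2·R1  ⇒  (1, 0, 0, 9, 2)
     R2 -= 9·R1  ⇒  (0, 0, 3, 3, 6)
     R3 -= 5·R1  ⇒  (0, 0, 4, 4, 7)
[3] R2 /= 3  ⇒  (0, 0, 1, 1, 2)
     R1 -= 10·R2  ⇒  (0, 1, 0, 8, 1)
     R3 -= 4·R2  ⇒  (0, 0, 0, 0, 10)
column 3 empty below row 3
[4] R3 /= 10  ⇒  (0, 0, 0, 0, 1)
     R0 -= 2·R3  ⇒  (1, 0, 0, 9, 0)
     R1 -= 1·R3  ⇒  (0, 1, 0, 8, 0)
     R2 -= 2·R3  ⇒  (0, 0, 1, 1, 0)

pivot columns: 0, 1, 2, 4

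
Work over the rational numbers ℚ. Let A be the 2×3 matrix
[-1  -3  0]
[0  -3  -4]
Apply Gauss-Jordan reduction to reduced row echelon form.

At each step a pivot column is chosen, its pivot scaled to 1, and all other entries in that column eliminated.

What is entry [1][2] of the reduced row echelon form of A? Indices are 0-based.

M[1][2] = 4/3

step 1: normalize row 0 (÷-1) = (1, 3, 0)
step 2: normalize row 1 (÷-3) = (0, 1, 4/3)
  row 0: subtract 3×row1 = (1, 0, -4)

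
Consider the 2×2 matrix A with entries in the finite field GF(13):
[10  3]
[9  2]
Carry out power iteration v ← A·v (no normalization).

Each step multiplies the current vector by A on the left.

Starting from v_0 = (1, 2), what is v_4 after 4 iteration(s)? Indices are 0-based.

v_0 = (1, 2).
v_1 = A·v_0 = (3, 0).
v_2 = A·v_1 = (4, 1).
v_3 = A·v_2 = (4, 12).
v_4 = A·v_3 = (11, 8).

v_4 = (11, 8)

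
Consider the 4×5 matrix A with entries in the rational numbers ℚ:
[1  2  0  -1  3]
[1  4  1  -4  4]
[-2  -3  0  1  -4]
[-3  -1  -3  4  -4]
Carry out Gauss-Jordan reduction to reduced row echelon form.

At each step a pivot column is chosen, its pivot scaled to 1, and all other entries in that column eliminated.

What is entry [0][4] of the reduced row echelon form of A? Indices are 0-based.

M[0][4] = 11/3

pivot(0,0)=1: scale R0 → (1, 2, 0, -1, 3)
  clear (1,0): R1 −= (1)R0 → (0, 2, 1, -3, 1)
  clear (2,0): R2 −= (-2)R0 → (0, 1, 0, -1, 2)
  clear (3,0): R3 −= (-3)R0 → (0, 5, -3, 1, 5)
pivot(1,1)=2: scale R1 → (0, 1, 1/2, -3/2, 1/2)
  clear (0,1): R0 −= (2)R1 → (1, 0, -1, 2, 2)
  clear (2,1): R2 −= (1)R1 → (0, 0, -1/2, 1/2, 3/2)
  clear (3,1): R3 −= (5)R1 → (0, 0, -11/2, 17/2, 5/2)
pivot(2,2)=-1/2: scale R2 → (0, 0, 1, -1, -3)
  clear (0,2): R0 −= (-1)R2 → (1, 0, 0, 1, -1)
  clear (1,2): R1 −= (1/2)R2 → (0, 1, 0, -1, 2)
  clear (3,2): R3 −= (-11/2)R2 → (0, 0, 0, 3, -14)
pivot(3,3)=3: scale R3 → (0, 0, 0, 1, -14/3)
  clear (0,3): R0 −= (1)R3 → (1, 0, 0, 0, 11/3)
  clear (1,3): R1 −= (-1)R3 → (0, 1, 0, 0, -8/3)
  clear (2,3): R2 −= (-1)R3 → (0, 0, 1, 0, -23/3)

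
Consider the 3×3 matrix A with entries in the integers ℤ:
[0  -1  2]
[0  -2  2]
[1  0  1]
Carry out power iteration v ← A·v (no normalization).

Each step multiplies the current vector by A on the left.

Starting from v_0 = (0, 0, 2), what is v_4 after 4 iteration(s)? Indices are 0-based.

v_0 = (0, 0, 2).
v_1 = A·v_0 = (4, 4, 2).
v_2 = A·v_1 = (0, -4, 6).
v_3 = A·v_2 = (16, 20, 6).
v_4 = A·v_3 = (-8, -28, 22).

v_4 = (-8, -28, 22)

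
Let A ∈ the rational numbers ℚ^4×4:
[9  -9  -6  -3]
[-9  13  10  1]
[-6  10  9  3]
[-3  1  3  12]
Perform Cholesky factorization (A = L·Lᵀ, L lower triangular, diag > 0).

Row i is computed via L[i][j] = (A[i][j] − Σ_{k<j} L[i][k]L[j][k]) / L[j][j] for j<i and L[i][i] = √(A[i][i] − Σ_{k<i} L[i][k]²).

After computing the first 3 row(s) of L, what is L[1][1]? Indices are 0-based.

Step 1: L[0][0] = √(9) = 3.
  L[1][0] = (-9) / L[0][0] = -3.
Step 2: L[1][1] = √(4) = 2.
  L[2][0] = (-6) / L[0][0] = -2.
  L[2][1] = (4) / L[1][1] = 2.
Step 3: L[2][2] = √(1) = 1.

L[1][1] = 2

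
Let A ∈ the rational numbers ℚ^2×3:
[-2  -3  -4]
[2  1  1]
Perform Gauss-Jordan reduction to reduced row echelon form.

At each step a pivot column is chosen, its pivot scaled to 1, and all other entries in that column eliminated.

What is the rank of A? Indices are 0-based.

rank = 2

[1] R0 /= -2  ⇒  (1, 3/2, 2)
     R1 -= 2·R0  ⇒  (0, -2, -3)
[2] R1 /= -2  ⇒  (0, 1, 3/2)
     R0 -= 3/2·R1  ⇒  (1, 0, -1/4)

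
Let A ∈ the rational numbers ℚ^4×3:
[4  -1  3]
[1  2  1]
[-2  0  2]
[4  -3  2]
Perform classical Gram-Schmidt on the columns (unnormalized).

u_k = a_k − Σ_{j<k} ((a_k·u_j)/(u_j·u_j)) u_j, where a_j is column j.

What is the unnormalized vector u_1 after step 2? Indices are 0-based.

Step 1: u_0 = a_0 = (4, 1, -2, 4).
Step 2: u_1 = a_1 − (-14/37)·u_0 = (19/37, 88/37, -28/37, -55/37).

u_1 = (19/37, 88/37, -28/37, -55/37)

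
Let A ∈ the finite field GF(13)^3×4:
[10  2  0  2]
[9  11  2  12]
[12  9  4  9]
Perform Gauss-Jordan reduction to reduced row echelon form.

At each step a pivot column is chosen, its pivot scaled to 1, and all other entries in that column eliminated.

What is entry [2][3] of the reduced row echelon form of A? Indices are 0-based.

step 1: normalize row 0 (÷10) = (1, 8, 0, 8)
  row 1: subtract 9×row0 = (0, 4, 2, 5)
  row 2: subtract 12×row0 = (0, 4, 4, 4)
step 2: normalize row 1 (÷4) = (0, 1, 7, 11)
  row 0: subtract 8×row1 = (1, 0, 9, 11)
  row 2: subtract 4×row1 = (0, 0, 2, 12)
step 3: normalize row 2 (÷2) = (0, 0, 1, 6)
  row 0: subtract 9×row2 = (1, 0, 0, 9)
  row 1: subtract 7×row2 = (0, 1, 0, 8)

M[2][3] = 6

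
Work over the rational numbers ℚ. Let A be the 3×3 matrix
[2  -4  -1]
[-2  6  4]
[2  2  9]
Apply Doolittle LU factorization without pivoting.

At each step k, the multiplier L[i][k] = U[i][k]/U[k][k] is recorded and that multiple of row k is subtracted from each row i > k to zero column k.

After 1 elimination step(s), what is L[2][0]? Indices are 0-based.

L[2][0] = 1

k=0: U[0][0]=2
  eliminate (1,0): mult=-1, new row 1: (0, 2, 3); set L[1][0]=-1
  eliminate (2,0): mult=1, new row 2: (0, 6, 10); set L[2][0]=1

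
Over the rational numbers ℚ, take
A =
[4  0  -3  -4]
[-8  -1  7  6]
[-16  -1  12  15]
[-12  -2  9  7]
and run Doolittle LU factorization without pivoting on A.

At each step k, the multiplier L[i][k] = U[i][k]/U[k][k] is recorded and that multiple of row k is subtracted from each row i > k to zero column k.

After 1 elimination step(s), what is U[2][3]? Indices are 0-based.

[col 0] pivot 4
  R1 -= -2*R0 → (0, -1, 1, -2)  (L[1][0] := -2)
  R2 -= -4*R0 → (0, -1, 0, -1)  (L[2][0] := -4)
  R3 -= -3*R0 → (0, -2, 0, -5)  (L[3][0] := -3)

U[2][3] = -1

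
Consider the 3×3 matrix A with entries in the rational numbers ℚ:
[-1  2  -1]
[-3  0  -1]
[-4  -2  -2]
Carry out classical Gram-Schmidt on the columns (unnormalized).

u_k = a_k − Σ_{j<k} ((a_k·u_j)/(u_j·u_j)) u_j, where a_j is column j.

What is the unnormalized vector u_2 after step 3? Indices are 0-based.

Step 1: u_0 = a_0 = (-1, -3, -4).
Step 2: u_1 = a_1 − (3/13)·u_0 = (29/13, 9/13, -14/13).
Step 3: u_2 = a_2 − (6/13)·u_0 − (-5/43)·u_1 = (-12/43, 20/43, -12/43).

u_2 = (-12/43, 20/43, -12/43)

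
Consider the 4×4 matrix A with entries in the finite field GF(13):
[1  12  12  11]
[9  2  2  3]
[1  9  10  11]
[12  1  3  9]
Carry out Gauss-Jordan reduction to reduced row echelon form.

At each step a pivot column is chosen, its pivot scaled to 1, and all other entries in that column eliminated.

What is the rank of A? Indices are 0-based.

rank = 4

pivot(0,0)=1: scale R0 → (1, 12, 12, 11)
  clear (1,0): R1 −= (9)R0 → (0, 11, 11, 8)
  clear (2,0): R2 −= (1)R0 → (0, 10, 11, 0)
  clear (3,0): R3 −= (12)R0 → (0, 0, 2, 7)
pivot(1,1)=11: scale R1 → (0, 1, 1, 9)
  clear (0,1): R0 −= (12)R1 → (1, 0, 0, 7)
  clear (2,1): R2 −= (10)R1 → (0, 0, 1, 1)
pivot(2,2)=1: scale R2 → (0, 0, 1, 1)
  clear (1,2): R1 −= (1)R2 → (0, 1, 0, 8)
  clear (3,2): R3 −= (2)R2 → (0, 0, 0, 5)
pivot(3,3)=5: scale R3 → (0, 0, 0, 1)
  clear (0,3): R0 −= (7)R3 → (1, 0, 0, 0)
  clear (1,3): R1 −= (8)R3 → (0, 1, 0, 0)
  clear (2,3): R2 −= (1)R3 → (0, 0, 1, 0)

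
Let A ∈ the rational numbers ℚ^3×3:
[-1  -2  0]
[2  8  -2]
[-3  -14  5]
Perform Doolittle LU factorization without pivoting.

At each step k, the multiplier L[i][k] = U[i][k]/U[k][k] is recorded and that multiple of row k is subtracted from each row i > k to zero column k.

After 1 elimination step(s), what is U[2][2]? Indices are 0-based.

U[2][2] = 5

[col 0] pivot -1
  R1 -= -2*R0 → (0, 4, -2)  (L[1][0] := -2)
  R2 -= 3*R0 → (0, -8, 5)  (L[2][0] := 3)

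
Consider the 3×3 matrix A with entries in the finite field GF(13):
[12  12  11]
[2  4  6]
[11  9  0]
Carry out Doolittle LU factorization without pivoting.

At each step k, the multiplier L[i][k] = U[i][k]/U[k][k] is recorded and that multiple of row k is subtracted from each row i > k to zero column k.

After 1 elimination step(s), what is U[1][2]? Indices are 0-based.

[col 0] pivot 12
  R1 -= 11*R0 → (0, 2, 2)  (L[1][0] := 11)
  R2 -= 2*R0 → (0, 11, 4)  (L[2][0] := 2)

U[1][2] = 2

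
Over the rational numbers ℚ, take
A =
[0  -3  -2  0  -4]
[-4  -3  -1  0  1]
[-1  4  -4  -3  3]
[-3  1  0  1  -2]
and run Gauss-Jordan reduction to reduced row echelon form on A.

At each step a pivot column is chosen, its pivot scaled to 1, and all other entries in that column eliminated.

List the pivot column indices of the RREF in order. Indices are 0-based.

pivot columns: 0, 1, 2, 3

[1] R0 <-> R1
[1] R0 /= -4  ⇒  (1, 3/4, 1/4, 0, -1/4)
     R2 -= -1·R0  ⇒  (0, 19/4, -15/4, -3, 11/4)
     R3 -= -3·R0  ⇒  (0, 13/4, 3/4, 1, -11/4)
[2] R1 /= -3  ⇒  (0, 1, 2/3, 0, 4/3)
     R0 -= 3/4·R1  ⇒  (1, 0, -1/4, 0, -5/4)
     R2 -= 19/4·R1  ⇒  (0, 0, -83/12, -3, -43/12)
     R3 -= 13/4·R1  ⇒  (0, 0, -17/12, 1, -85/12)
[3] R2 /= -83/12  ⇒  (0, 0, 1, 36/83, 43/83)
     R0 -= -1/4·R2  ⇒  (1, 0, 0, 9/83, -93/83)
     R1 -= 2/3·R2  ⇒  (0, 1, 0, -24/83, 82/83)
     R3 -= -17/12·R2  ⇒  (0, 0, 0, 134/83, -527/83)
[4] R3 /= 134/83  ⇒  (0, 0, 0, 1, -527/134)
     R0 -= 9/83·R3  ⇒  (1, 0, 0, 0, -93/134)
     R1 -= -24/83·R3  ⇒  (0, 1, 0, 0, -10/67)
     R2 -= 36/83·R3  ⇒  (0, 0, 1, 0, 149/67)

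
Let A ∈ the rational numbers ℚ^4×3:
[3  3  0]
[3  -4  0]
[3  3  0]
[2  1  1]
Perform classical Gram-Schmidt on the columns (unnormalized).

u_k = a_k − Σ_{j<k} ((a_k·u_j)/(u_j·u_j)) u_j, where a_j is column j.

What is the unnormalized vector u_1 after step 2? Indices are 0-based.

u_1 = (69/31, -148/31, 69/31, 15/31)

Step 1: u_0 = a_0 = (3, 3, 3, 2).
Step 2: u_1 = a_1 − (8/31)·u_0 = (69/31, -148/31, 69/31, 15/31).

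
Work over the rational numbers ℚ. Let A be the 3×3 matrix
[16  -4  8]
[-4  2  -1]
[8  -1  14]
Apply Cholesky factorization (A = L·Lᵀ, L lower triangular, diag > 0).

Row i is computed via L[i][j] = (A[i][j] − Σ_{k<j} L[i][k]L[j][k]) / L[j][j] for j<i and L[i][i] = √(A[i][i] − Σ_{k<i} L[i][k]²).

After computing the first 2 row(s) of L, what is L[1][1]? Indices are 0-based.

Step 1: L[0][0] = √(16) = 4.
  L[1][0] = (-4) / L[0][0] = -1.
Step 2: L[1][1] = √(1) = 1.

L[1][1] = 1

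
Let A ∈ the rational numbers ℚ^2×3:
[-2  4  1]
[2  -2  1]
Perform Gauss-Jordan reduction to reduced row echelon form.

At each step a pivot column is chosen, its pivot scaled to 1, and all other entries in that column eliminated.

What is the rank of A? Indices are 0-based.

rank = 2

pivot(0,0)=-2: scale R0 → (1, -2, -1/2)
  clear (1,0): R1 −= (2)R0 → (0, 2, 2)
pivot(1,1)=2: scale R1 → (0, 1, 1)
  clear (0,1): R0 −= (-2)R1 → (1, 0, 3/2)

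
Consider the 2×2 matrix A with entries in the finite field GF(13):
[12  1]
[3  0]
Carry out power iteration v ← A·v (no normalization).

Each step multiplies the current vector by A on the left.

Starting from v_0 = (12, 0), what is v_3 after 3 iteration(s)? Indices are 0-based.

v_0 = (12, 0).
v_1 = A·v_0 = (1, 10).
v_2 = A·v_1 = (9, 3).
v_3 = A·v_2 = (7, 1).

v_3 = (7, 1)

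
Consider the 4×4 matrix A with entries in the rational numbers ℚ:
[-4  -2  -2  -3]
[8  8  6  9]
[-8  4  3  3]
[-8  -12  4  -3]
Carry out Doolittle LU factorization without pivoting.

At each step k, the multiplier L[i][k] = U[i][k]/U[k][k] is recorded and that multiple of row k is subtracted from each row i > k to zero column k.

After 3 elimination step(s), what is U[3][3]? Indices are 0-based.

U[3][3] = -3

[col 0] pivot -4
  R1 -= -2*R0 → (0, 4, 2, 3)  (L[1][0] := -2)
  R2 -= 2*R0 → (0, 8, 7, 9)  (L[2][0] := 2)
  R3 -= 2*R0 → (0, -8, 8, 3)  (L[3][0] := 2)
[col 1] pivot 4
  R2 -= 2*R1 → (0, 0, 3, 3)  (L[2][1] := 2)
  R3 -= -2*R1 → (0, 0, 12, 9)  (L[3][1] := -2)
[col 2] pivot 3
  R3 -= 4*R2 → (0, 0, 0, -3)  (L[3][2] := 4)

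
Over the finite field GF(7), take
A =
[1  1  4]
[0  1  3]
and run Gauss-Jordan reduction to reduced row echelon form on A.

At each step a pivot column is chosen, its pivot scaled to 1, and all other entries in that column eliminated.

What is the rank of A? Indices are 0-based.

step 1: normalize row 0 (÷1) = (1, 1, 4)
step 2: normalize row 1 (÷1) = (0, 1, 3)
  row 0: subtract 1×row1 = (1, 0, 1)

rank = 2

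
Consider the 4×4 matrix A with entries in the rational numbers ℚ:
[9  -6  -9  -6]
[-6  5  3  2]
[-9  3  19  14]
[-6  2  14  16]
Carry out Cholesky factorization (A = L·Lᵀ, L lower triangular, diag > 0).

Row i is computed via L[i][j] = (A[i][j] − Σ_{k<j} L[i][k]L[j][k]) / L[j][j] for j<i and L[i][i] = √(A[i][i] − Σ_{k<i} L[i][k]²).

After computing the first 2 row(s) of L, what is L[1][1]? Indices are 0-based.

L[1][1] = 1

Step 1: L[0][0] = √(9) = 3.
  L[1][0] = (-6) / L[0][0] = -2.
Step 2: L[1][1] = √(1) = 1.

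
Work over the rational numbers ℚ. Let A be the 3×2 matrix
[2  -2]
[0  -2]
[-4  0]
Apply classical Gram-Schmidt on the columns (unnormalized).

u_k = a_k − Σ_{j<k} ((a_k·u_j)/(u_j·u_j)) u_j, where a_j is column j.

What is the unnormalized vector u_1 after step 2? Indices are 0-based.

u_1 = (-8/5, -2, -4/5)

Step 1: u_0 = a_0 = (2, 0, -4).
Step 2: u_1 = a_1 − (-1/5)·u_0 = (-8/5, -2, -4/5).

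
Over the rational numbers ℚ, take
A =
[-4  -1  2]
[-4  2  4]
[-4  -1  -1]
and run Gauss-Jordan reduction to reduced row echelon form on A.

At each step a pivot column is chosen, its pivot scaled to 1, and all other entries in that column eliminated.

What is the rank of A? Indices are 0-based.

rank = 3

pivot(0,0)=-4: scale R0 → (1, 1/4, -1/2)
  clear (1,0): R1 −= (-4)R0 → (0, 3, 2)
  clear (2,0): R2 −= (-4)R0 → (0, 0, -3)
pivot(1,1)=3: scale R1 → (0, 1, 2/3)
  clear (0,1): R0 −= (1/4)R1 → (1, 0, -2/3)
pivot(2,2)=-3: scale R2 → (0, 0, 1)
  clear (0,2): R0 −= (-2/3)R2 → (1, 0, 0)
  clear (1,2): R1 −= (2/3)R2 → (0, 1, 0)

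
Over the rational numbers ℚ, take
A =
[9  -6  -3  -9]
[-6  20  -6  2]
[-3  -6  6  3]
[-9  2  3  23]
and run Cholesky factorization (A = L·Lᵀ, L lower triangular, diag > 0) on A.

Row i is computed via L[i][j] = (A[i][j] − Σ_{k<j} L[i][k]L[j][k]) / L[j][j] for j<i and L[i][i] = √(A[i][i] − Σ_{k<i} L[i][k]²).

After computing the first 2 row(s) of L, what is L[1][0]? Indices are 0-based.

L[1][0] = -2

Step 1: L[0][0] = √(9) = 3.
  L[1][0] = (-6) / L[0][0] = -2.
Step 2: L[1][1] = √(16) = 4.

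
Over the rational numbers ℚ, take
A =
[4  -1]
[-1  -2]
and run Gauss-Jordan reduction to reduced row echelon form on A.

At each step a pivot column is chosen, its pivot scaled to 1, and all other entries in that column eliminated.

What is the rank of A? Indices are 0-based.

[1] R0 /= 4  ⇒  (1, -1/4)
     R1 -= -1·R0  ⇒  (0, -9/4)
[2] R1 /= -9/4  ⇒  (0, 1)
     R0 -= -1/4·R1  ⇒  (1, 0)

rank = 2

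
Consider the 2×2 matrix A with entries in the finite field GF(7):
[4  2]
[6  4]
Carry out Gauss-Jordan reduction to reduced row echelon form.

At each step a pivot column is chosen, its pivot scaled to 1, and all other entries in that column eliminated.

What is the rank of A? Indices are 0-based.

rank = 2

step 1: normalize row 0 (÷4) = (1, 4)
  row 1: subtract 6×row0 = (0, 1)
step 2: normalize row 1 (÷1) = (0, 1)
  row 0: subtract 4×row1 = (1, 0)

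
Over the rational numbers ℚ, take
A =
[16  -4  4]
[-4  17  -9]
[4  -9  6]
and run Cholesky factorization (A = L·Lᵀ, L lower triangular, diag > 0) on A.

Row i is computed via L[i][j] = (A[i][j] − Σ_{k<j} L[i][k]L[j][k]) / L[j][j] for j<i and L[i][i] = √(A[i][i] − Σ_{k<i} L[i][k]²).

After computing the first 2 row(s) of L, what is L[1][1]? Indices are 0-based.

L[1][1] = 4

Step 1: L[0][0] = √(16) = 4.
  L[1][0] = (-4) / L[0][0] = -1.
Step 2: L[1][1] = √(16) = 4.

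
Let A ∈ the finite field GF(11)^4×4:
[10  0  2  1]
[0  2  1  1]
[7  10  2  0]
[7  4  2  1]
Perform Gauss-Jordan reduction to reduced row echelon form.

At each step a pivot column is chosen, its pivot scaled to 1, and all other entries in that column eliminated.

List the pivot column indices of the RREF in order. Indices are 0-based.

pivot(0,0)=10: scale R0 → (1, 0, 9, 10)
  clear (2,0): R2 −= (7)R0 → (0, 10, 5, 7)
  clear (3,0): R3 −= (7)R0 → (0, 4, 5, 8)
pivot(1,1)=2: scale R1 → (0, 1, 6, 6)
  clear (2,1): R2 −= (10)R1 → (0, 0, 0, 2)
  clear (3,1): R3 −= (4)R1 → (0, 0, 3, 6)
pivot(2,2): swap R2↔R3
pivot(2,2)=3: scale R2 → (0, 0, 1, 2)
  clear (0,2): R0 −= (9)R2 → (1, 0, 0, 3)
  clear (1,2): R1 −= (6)R2 → (0, 1, 0, 5)
pivot(3,3)=2: scale R3 → (0, 0, 0, 1)
  clear (0,3): R0 −= (3)R3 → (1, 0, 0, 0)
  clear (1,3): R1 −= (5)R3 → (0, 1, 0, 0)
  clear (2,3): R2 −= (2)R3 → (0, 0, 1, 0)

pivot columns: 0, 1, 2, 3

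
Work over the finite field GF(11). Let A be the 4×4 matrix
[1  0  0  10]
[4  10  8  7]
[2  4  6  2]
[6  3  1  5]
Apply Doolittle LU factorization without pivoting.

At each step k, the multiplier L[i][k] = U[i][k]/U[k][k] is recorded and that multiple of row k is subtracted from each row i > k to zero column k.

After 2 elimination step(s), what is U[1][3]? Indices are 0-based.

[col 0] pivot 1
  R1 -= 4*R0 → (0, 10, 8, 0)  (L[1][0] := 4)
  R2 -= 2*R0 → (0, 4, 6, 4)  (L[2][0] := 2)
  R3 -= 6*R0 → (0, 3, 1, 0)  (L[3][0] := 6)
[col 1] pivot 10
  R2 -= 7*R1 → (0, 0, 5, 4)  (L[2][1] := 7)
  R3 -= 8*R1 → (0, 0, 3, 0)  (L[3][1] := 8)

U[1][3] = 0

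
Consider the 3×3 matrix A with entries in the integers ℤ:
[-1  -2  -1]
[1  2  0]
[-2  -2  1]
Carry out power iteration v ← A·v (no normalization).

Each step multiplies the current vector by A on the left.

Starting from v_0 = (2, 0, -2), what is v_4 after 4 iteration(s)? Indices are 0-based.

v_4 = (2, 20, -42)

v_0 = (2, 0, -2).
v_1 = A·v_0 = (0, 2, -6).
v_2 = A·v_1 = (2, 4, -10).
v_3 = A·v_2 = (0, 10, -22).
v_4 = A·v_3 = (2, 20, -42).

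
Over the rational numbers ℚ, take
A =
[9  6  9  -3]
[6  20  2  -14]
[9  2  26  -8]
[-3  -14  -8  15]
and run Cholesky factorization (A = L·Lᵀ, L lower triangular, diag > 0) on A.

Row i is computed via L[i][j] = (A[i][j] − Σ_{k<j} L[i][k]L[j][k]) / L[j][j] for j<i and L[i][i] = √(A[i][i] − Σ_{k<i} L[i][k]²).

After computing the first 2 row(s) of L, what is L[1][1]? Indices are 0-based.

L[1][1] = 4

Step 1: L[0][0] = √(9) = 3.
  L[1][0] = (6) / L[0][0] = 2.
Step 2: L[1][1] = √(16) = 4.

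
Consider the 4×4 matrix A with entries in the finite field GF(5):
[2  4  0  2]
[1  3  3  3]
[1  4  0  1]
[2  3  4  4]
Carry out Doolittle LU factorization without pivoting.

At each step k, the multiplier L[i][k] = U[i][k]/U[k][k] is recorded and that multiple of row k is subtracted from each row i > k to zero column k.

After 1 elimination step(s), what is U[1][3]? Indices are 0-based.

[col 0] pivot 2
  R1 -= 3*R0 → (0, 1, 3, 2)  (L[1][0] := 3)
  R2 -= 3*R0 → (0, 2, 0, 0)  (L[2][0] := 3)
  R3 -= 1*R0 → (0, 4, 4, 2)  (L[3][0] := 1)

U[1][3] = 2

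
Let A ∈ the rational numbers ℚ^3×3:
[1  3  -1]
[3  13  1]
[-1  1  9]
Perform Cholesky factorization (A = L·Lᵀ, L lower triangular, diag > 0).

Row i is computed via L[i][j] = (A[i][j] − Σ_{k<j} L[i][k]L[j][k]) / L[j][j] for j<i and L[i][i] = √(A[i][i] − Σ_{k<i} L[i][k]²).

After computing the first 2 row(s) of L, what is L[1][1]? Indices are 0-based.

Step 1: L[0][0] = √(1) = 1.
  L[1][0] = (3) / L[0][0] = 3.
Step 2: L[1][1] = √(4) = 2.

L[1][1] = 2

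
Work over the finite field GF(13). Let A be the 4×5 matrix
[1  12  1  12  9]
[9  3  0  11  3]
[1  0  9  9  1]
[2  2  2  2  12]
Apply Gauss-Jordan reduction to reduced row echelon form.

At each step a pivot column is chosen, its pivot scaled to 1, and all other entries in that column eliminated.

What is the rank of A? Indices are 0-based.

[1] R0 /= 1  ⇒  (1, 12, 1, 12, 9)
     R1 -= 9·R0  ⇒  (0, 12, 4, 7, 0)
     R2 -= 1·R0  ⇒  (0, 1, 8, 10, 5)
     R3 -= 2·R0  ⇒  (0, 4, 0, 4, 7)
[2] R1 /= 12  ⇒  (0, 1, 9, 6, 0)
     R0 -= 12·R1  ⇒  (1, 0, 10, 5, 9)
     R2 -= 1·R1  ⇒  (0, 0, 12, 4, 5)
     R3 -= 4·R1  ⇒  (0, 0, 3, 6, 7)
[3] R2 /= 12  ⇒  (0, 0, 1, 9, 8)
     R0 -= 10·R2  ⇒  (1, 0, 0, 6, 7)
     R1 -= 9·R2  ⇒  (0, 1, 0, 3, 6)
     R3 -= 3·R2  ⇒  (0, 0, 0, 5, 9)
[4] R3 /= 5  ⇒  (0, 0, 0, 1, 7)
     R0 -= 6·R3  ⇒  (1, 0, 0, 0, 4)
     R1 -= 3·R3  ⇒  (0, 1, 0, 0, 11)
     R2 -= 9·R3  ⇒  (0, 0, 1, 0, 10)

rank = 4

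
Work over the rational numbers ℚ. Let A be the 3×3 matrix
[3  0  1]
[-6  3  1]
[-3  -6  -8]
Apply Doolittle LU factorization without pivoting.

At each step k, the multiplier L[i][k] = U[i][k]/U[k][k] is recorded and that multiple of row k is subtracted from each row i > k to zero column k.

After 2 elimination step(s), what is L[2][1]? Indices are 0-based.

L[2][1] = -2

k=0: U[0][0]=3
  eliminate (1,0): mult=-2, new row 1: (0, 3, 3); set L[1][0]=-2
  eliminate (2,0): mult=-1, new row 2: (0, -6, -7); set L[2][0]=-1
k=1: U[1][1]=3
  eliminate (2,1): mult=-2, new row 2: (0, 0, -1); set L[2][1]=-2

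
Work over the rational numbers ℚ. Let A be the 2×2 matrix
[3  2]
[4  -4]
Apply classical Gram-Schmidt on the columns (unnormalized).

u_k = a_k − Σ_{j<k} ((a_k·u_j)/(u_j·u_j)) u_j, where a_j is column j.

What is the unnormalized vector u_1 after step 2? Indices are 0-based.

u_1 = (16/5, -12/5)

Step 1: u_0 = a_0 = (3, 4).
Step 2: u_1 = a_1 − (-2/5)·u_0 = (16/5, -12/5).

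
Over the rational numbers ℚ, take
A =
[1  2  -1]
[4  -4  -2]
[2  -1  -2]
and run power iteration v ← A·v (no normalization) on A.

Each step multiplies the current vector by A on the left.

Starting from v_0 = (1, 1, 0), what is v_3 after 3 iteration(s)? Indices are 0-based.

v_0 = (1, 1, 0).
v_1 = A·v_0 = (3, 0, 1).
v_2 = A·v_1 = (2, 10, 4).
v_3 = A·v_2 = (18, -40, -14).

v_3 = (18, -40, -14)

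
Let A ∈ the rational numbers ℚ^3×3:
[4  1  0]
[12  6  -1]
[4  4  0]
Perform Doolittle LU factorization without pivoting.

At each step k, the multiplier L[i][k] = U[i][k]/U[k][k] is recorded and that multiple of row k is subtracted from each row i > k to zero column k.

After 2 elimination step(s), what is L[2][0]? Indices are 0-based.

k=0: U[0][0]=4
  eliminate (1,0): mult=3, new row 1: (0, 3, -1); set L[1][0]=3
  eliminate (2,0): mult=1, new row 2: (0, 3, 0); set L[2][0]=1
k=1: U[1][1]=3
  eliminate (2,1): mult=1, new row 2: (0, 0, 1); set L[2][1]=1

L[2][0] = 1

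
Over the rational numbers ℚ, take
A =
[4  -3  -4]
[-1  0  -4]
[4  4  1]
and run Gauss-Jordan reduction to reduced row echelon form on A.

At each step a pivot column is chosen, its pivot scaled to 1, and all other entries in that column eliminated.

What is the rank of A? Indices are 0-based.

step 1: normalize row 0 (÷4) = (1, -3/4, -1)
  row 1: subtract -1×row0 = (0, -3/4, -5)
  row 2: subtract 4×row0 = (0, 7, 5)
step 2: normalize row 1 (÷-3/4) = (0, 1, 20/3)
  row 0: subtract -3/4×row1 = (1, 0, 4)
  row 2: subtract 7×row1 = (0, 0, -125/3)
step 3: normalize row 2 (÷-125/3) = (0, 0, 1)
  row 0: subtract 4×row2 = (1, 0, 0)
  row 1: subtract 20/3×row2 = (0, 1, 0)

rank = 3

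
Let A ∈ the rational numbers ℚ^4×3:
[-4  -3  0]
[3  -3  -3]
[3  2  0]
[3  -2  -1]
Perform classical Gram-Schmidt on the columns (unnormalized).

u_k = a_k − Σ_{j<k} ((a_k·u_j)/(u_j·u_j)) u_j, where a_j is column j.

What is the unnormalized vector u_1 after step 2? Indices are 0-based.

Step 1: u_0 = a_0 = (-4, 3, 3, 3).
Step 2: u_1 = a_1 − (3/43)·u_0 = (-117/43, -138/43, 77/43, -95/43).

u_1 = (-117/43, -138/43, 77/43, -95/43)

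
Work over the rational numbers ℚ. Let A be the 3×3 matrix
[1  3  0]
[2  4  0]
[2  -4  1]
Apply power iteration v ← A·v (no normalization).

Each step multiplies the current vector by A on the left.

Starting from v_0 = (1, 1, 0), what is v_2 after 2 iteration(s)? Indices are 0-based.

v_0 = (1, 1, 0).
v_1 = A·v_0 = (4, 6, -2).
v_2 = A·v_1 = (22, 32, -18).

v_2 = (22, 32, -18)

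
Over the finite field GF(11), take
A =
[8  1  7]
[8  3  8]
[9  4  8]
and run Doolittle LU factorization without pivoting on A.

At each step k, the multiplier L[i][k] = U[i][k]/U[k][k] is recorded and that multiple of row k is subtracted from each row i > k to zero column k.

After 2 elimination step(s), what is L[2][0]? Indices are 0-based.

L[2][0] = 8

k=0: U[0][0]=8
  eliminate (1,0): mult=1, new row 1: (0, 2, 1); set L[1][0]=1
  eliminate (2,0): mult=8, new row 2: (0, 7, 7); set L[2][0]=8
k=1: U[1][1]=2
  eliminate (2,1): mult=9, new row 2: (0, 0, 9); set L[2][1]=9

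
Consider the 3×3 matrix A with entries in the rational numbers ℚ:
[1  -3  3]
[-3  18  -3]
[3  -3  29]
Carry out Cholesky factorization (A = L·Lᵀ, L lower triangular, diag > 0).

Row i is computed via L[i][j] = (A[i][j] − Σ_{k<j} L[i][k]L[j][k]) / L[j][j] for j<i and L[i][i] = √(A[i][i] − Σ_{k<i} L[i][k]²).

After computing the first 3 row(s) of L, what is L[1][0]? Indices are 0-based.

L[1][0] = -3

Step 1: L[0][0] = √(1) = 1.
  L[1][0] = (-3) / L[0][0] = -3.
Step 2: L[1][1] = √(9) = 3.
  L[2][0] = (3) / L[0][0] = 3.
  L[2][1] = (6) / L[1][1] = 2.
Step 3: L[2][2] = √(16) = 4.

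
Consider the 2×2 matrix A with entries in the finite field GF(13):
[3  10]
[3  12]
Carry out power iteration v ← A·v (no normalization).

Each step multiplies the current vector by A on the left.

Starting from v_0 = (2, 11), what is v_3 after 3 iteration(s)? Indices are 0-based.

v_0 = (2, 11).
v_1 = A·v_0 = (12, 8).
v_2 = A·v_1 = (12, 2).
v_3 = A·v_2 = (4, 8).

v_3 = (4, 8)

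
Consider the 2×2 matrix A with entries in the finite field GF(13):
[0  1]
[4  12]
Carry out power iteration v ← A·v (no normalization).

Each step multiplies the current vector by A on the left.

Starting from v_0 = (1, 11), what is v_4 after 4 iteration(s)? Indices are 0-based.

v_4 = (12, 10)

v_0 = (1, 11).
v_1 = A·v_0 = (11, 6).
v_2 = A·v_1 = (6, 12).
v_3 = A·v_2 = (12, 12).
v_4 = A·v_3 = (12, 10).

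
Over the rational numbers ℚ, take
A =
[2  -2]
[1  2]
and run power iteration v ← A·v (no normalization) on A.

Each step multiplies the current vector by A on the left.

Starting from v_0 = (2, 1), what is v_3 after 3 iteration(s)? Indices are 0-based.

v_3 = (-28, 16)

v_0 = (2, 1).
v_1 = A·v_0 = (2, 4).
v_2 = A·v_1 = (-4, 10).
v_3 = A·v_2 = (-28, 16).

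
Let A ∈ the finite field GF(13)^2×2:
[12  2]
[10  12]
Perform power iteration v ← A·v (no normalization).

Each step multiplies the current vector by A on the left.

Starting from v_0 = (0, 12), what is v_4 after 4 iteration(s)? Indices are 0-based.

v_4 = (12, 12)

v_0 = (0, 12).
v_1 = A·v_0 = (11, 1).
v_2 = A·v_1 = (4, 5).
v_3 = A·v_2 = (6, 9).
v_4 = A·v_3 = (12, 12).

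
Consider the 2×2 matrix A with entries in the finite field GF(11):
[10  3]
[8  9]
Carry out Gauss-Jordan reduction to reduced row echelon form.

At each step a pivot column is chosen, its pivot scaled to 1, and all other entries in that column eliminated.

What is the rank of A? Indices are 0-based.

rank = 1

pivot(0,0)=10: scale R0 → (1, 8)
  clear (1,0): R1 −= (8)R0 → (0, 0)
col 1: no nonzero at/below row 1; advance.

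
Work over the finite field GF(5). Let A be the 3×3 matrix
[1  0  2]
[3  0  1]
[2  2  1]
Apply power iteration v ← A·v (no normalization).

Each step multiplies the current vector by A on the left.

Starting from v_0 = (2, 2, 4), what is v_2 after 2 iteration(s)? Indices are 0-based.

v_0 = (2, 2, 4).
v_1 = A·v_0 = (0, 0, 2).
v_2 = A·v_1 = (4, 2, 2).

v_2 = (4, 2, 2)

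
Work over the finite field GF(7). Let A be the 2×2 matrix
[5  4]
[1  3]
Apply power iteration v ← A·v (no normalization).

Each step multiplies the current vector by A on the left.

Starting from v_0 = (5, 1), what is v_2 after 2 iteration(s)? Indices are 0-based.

v_2 = (2, 4)

v_0 = (5, 1).
v_1 = A·v_0 = (1, 1).
v_2 = A·v_1 = (2, 4).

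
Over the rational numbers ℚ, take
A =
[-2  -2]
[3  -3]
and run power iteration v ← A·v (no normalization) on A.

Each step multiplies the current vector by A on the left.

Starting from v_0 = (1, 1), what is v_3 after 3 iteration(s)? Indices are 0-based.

v_3 = (8, 60)

v_0 = (1, 1).
v_1 = A·v_0 = (-4, 0).
v_2 = A·v_1 = (8, -12).
v_3 = A·v_2 = (8, 60).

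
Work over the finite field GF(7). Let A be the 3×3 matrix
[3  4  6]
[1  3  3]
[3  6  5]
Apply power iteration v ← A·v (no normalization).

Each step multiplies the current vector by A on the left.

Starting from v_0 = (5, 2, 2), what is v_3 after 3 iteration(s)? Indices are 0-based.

v_0 = (5, 2, 2).
v_1 = A·v_0 = (0, 3, 2).
v_2 = A·v_1 = (3, 1, 0).
v_3 = A·v_2 = (6, 6, 1).

v_3 = (6, 6, 1)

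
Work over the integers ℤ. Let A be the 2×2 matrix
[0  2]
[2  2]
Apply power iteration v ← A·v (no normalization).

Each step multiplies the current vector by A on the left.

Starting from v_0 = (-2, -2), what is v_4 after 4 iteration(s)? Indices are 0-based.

v_0 = (-2, -2).
v_1 = A·v_0 = (-4, -8).
v_2 = A·v_1 = (-16, -24).
v_3 = A·v_2 = (-48, -80).
v_4 = A·v_3 = (-160, -256).

v_4 = (-160, -256)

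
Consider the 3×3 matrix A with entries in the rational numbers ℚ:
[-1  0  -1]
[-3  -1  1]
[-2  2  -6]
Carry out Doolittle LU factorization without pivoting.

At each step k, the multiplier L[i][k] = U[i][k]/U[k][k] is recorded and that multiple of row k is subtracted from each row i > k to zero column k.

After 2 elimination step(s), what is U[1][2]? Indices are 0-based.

U[1][2] = 4

[col 0] pivot -1
  R1 -= 3*R0 → (0, -1, 4)  (L[1][0] := 3)
  R2 -= 2*R0 → (0, 2, -4)  (L[2][0] := 2)
[col 1] pivot -1
  R2 -= -2*R1 → (0, 0, 4)  (L[2][1] := -2)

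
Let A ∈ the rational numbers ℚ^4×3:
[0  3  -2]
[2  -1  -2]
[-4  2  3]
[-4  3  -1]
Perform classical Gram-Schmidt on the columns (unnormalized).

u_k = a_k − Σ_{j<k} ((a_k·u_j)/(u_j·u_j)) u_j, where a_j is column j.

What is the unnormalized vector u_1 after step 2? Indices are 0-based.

Step 1: u_0 = a_0 = (0, 2, -4, -4).
Step 2: u_1 = a_1 − (-11/18)·u_0 = (3, 2/9, -4/9, 5/9).

u_1 = (3, 2/9, -4/9, 5/9)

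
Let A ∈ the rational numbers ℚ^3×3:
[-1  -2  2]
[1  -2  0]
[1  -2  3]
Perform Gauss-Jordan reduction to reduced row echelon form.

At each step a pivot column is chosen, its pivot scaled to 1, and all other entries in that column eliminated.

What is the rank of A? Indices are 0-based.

step 1: normalize row 0 (÷-1) = (1, 2, -2)
  row 1: subtract 1×row0 = (0, -4, 2)
  row 2: subtract 1×row0 = (0, -4, 5)
step 2: normalize row 1 (÷-4) = (0, 1, -1/2)
  row 0: subtract 2×row1 = (1, 0, -1)
  row 2: subtract -4×row1 = (0, 0, 3)
step 3: normalize row 2 (÷3) = (0, 0, 1)
  row 0: subtract -1×row2 = (1, 0, 0)
  row 1: subtract -1/2×row2 = (0, 1, 0)

rank = 3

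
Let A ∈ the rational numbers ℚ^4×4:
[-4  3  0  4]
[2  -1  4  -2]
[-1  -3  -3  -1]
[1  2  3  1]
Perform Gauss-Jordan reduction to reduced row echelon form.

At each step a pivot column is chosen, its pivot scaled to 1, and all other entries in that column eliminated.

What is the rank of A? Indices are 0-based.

rank = 4

pivot(0,0)=-4: scale R0 → (1, -3/4, 0, -1)
  clear (1,0): R1 −= (2)R0 → (0, 1/2, 4, 0)
  clear (2,0): R2 −= (-1)R0 → (0, -15/4, -3, -2)
  clear (3,0): R3 −= (1)R0 → (0, 11/4, 3, 2)
pivot(1,1)=1/2: scale R1 → (0, 1, 8, 0)
  clear (0,1): R0 −= (-3/4)R1 → (1, 0, 6, -1)
  clear (2,1): R2 −= (-15/4)R1 → (0, 0, 27, -2)
  clear (3,1): R3 −= (11/4)R1 → (0, 0, -19, 2)
pivot(2,2)=27: scale R2 → (0, 0, 1, -2/27)
  clear (0,2): R0 −= (6)R2 → (1, 0, 0, -5/9)
  clear (1,2): R1 −= (8)R2 → (0, 1, 0, 16/27)
  clear (3,2): R3 −= (-19)R2 → (0, 0, 0, 16/27)
pivot(3,3)=16/27: scale R3 → (0, 0, 0, 1)
  clear (0,3): R0 −= (-5/9)R3 → (1, 0, 0, 0)
  clear (1,3): R1 −= (16/27)R3 → (0, 1, 0, 0)
  clear (2,3): R2 −= (-2/27)R3 → (0, 0, 1, 0)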